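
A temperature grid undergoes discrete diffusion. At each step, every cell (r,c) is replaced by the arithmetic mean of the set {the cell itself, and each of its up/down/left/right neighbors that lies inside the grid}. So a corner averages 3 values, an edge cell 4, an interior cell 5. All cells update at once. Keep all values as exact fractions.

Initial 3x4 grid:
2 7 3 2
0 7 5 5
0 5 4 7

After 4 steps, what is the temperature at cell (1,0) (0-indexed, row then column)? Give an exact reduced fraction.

Step 1: cell (1,0) = 9/4
Step 2: cell (1,0) = 703/240
Step 3: cell (1,0) = 46877/14400
Step 4: cell (1,0) = 3002023/864000
Full grid after step 4:
  154469/43200 71111/18000 28951/6750 574297/129600
  3002023/864000 1413167/360000 1594517/360000 3953773/864000
  445157/129600 847957/216000 966557/216000 610747/129600

Answer: 3002023/864000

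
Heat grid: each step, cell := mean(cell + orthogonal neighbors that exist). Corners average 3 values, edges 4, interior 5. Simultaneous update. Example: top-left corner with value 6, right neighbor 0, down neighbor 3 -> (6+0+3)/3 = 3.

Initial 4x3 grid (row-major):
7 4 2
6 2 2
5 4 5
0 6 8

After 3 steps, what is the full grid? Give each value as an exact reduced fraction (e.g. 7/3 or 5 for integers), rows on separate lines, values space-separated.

After step 1:
  17/3 15/4 8/3
  5 18/5 11/4
  15/4 22/5 19/4
  11/3 9/2 19/3
After step 2:
  173/36 941/240 55/18
  1081/240 39/10 413/120
  1009/240 21/5 547/120
  143/36 189/40 187/36
After step 3:
  4763/1080 11291/2880 7501/2160
  6269/1440 599/150 673/180
  6077/1440 1727/400 3131/720
  9289/2160 2171/480 1303/270

Answer: 4763/1080 11291/2880 7501/2160
6269/1440 599/150 673/180
6077/1440 1727/400 3131/720
9289/2160 2171/480 1303/270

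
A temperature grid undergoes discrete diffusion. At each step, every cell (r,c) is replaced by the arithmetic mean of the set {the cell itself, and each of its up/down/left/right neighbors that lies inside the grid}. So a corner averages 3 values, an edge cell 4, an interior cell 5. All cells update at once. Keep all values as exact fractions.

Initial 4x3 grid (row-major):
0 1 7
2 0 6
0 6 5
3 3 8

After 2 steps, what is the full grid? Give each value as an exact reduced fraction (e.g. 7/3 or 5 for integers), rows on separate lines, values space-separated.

After step 1:
  1 2 14/3
  1/2 3 9/2
  11/4 14/5 25/4
  2 5 16/3
After step 2:
  7/6 8/3 67/18
  29/16 64/25 221/48
  161/80 99/25 1133/240
  13/4 227/60 199/36

Answer: 7/6 8/3 67/18
29/16 64/25 221/48
161/80 99/25 1133/240
13/4 227/60 199/36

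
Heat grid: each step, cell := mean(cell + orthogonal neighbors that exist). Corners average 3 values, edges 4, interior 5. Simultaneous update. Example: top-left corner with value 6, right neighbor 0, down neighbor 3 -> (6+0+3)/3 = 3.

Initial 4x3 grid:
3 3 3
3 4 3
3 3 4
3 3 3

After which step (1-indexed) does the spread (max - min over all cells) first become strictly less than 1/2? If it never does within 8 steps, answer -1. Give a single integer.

Step 1: max=7/2, min=3, spread=1/2
Step 2: max=809/240, min=3, spread=89/240
  -> spread < 1/2 first at step 2
Step 3: max=7907/2400, min=2489/800, spread=11/60
Step 4: max=703547/216000, min=67417/21600, spread=29377/216000
Step 5: max=874171/270000, min=1704517/540000, spread=1753/21600
Step 6: max=18547807/5760000, min=122978041/38880000, spread=71029/1244160
Step 7: max=12502716229/3888000000, min=7407423619/2332800000, spread=7359853/182250000
Step 8: max=66562144567/20736000000, min=148337335807/46656000000, spread=45679663/1492992000

Answer: 2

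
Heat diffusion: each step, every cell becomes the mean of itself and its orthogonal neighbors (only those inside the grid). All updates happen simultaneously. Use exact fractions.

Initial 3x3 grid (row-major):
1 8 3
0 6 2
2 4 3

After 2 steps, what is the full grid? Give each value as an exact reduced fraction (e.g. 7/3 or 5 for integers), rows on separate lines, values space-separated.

Answer: 13/4 95/24 37/9
45/16 18/5 89/24
8/3 51/16 41/12

Derivation:
After step 1:
  3 9/2 13/3
  9/4 4 7/2
  2 15/4 3
After step 2:
  13/4 95/24 37/9
  45/16 18/5 89/24
  8/3 51/16 41/12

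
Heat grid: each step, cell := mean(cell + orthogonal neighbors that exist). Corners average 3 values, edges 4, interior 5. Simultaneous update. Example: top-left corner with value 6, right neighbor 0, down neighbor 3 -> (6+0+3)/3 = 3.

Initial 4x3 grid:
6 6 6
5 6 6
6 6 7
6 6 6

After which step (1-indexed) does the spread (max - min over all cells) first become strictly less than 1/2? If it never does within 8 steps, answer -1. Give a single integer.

Answer: 3

Derivation:
Step 1: max=19/3, min=17/3, spread=2/3
Step 2: max=751/120, min=689/120, spread=31/60
Step 3: max=6691/1080, min=6269/1080, spread=211/540
  -> spread < 1/2 first at step 3
Step 4: max=39719/6480, min=38041/6480, spread=839/3240
Step 5: max=296963/48600, min=286237/48600, spread=5363/24300
Step 6: max=7092259/1166400, min=6904541/1166400, spread=93859/583200
Step 7: max=424472723/69984000, min=415335277/69984000, spread=4568723/34992000
Step 8: max=1016157049/167961600, min=999382151/167961600, spread=8387449/83980800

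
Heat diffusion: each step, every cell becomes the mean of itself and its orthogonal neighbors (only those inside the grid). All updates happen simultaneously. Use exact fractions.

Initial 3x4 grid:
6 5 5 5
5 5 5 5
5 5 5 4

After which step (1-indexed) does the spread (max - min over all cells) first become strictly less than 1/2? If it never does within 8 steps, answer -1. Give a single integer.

Step 1: max=16/3, min=14/3, spread=2/3
Step 2: max=95/18, min=85/18, spread=5/9
Step 3: max=1121/216, min=1039/216, spread=41/108
  -> spread < 1/2 first at step 3
Step 4: max=133817/25920, min=125383/25920, spread=4217/12960
Step 5: max=1593617/311040, min=1516783/311040, spread=38417/155520
Step 6: max=95215471/18662400, min=91408529/18662400, spread=1903471/9331200
Step 7: max=1137782617/223948800, min=1101705383/223948800, spread=18038617/111974400
Step 8: max=68068618523/13436928000, min=66300661477/13436928000, spread=883978523/6718464000

Answer: 3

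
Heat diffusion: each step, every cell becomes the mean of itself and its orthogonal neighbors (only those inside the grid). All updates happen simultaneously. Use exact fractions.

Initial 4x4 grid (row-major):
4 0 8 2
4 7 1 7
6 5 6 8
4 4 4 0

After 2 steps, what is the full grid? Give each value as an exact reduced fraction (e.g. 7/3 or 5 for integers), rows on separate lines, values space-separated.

Answer: 38/9 407/120 569/120 155/36
241/60 124/25 17/4 1273/240
76/15 114/25 499/100 371/80
41/9 1081/240 331/80 17/4

Derivation:
After step 1:
  8/3 19/4 11/4 17/3
  21/4 17/5 29/5 9/2
  19/4 28/5 24/5 21/4
  14/3 17/4 7/2 4
After step 2:
  38/9 407/120 569/120 155/36
  241/60 124/25 17/4 1273/240
  76/15 114/25 499/100 371/80
  41/9 1081/240 331/80 17/4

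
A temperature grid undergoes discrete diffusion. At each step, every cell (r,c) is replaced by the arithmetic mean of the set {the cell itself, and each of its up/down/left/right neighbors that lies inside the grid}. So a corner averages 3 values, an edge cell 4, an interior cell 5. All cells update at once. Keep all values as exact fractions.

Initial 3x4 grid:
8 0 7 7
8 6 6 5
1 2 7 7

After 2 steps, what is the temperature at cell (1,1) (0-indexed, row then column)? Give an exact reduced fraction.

Answer: 128/25

Derivation:
Step 1: cell (1,1) = 22/5
Step 2: cell (1,1) = 128/25
Full grid after step 2:
  49/9 1199/240 1367/240 211/36
  383/80 128/25 547/100 1507/240
  161/36 527/120 661/120 217/36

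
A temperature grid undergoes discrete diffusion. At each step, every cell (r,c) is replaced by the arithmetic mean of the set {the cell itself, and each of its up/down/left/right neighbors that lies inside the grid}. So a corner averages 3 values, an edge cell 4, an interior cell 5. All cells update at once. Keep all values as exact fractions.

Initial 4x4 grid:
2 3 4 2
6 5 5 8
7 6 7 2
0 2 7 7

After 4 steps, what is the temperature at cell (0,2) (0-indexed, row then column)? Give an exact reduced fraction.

Answer: 98137/21600

Derivation:
Step 1: cell (0,2) = 7/2
Step 2: cell (0,2) = 131/30
Step 3: cell (0,2) = 15491/3600
Step 4: cell (0,2) = 98137/21600
Full grid after step 4:
  281797/64800 470801/108000 98137/21600 295987/64800
  961597/216000 841027/180000 859597/180000 42847/8640
  36343/8000 283907/60000 924563/180000 1120151/216000
  95741/21600 42659/9000 34153/6750 345701/64800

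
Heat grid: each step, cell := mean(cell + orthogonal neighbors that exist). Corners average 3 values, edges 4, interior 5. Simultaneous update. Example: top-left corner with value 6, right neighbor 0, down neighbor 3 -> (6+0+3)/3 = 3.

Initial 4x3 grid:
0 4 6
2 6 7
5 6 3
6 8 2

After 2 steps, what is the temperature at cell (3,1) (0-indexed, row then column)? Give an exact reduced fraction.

Answer: 653/120

Derivation:
Step 1: cell (3,1) = 11/2
Step 2: cell (3,1) = 653/120
Full grid after step 2:
  37/12 25/6 91/18
  15/4 467/100 31/6
  299/60 507/100 299/60
  199/36 653/120 43/9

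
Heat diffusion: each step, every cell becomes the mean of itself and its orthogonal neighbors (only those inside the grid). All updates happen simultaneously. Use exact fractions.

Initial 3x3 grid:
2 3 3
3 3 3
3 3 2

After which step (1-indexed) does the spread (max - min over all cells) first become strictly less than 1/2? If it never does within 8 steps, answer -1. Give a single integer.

Step 1: max=3, min=8/3, spread=1/3
  -> spread < 1/2 first at step 1
Step 2: max=137/48, min=49/18, spread=19/144
Step 3: max=205/72, min=8071/2880, spread=43/960
Step 4: max=488297/172800, min=36353/12960, spread=10771/518400
Step 5: max=731717/259200, min=29182759/10368000, spread=85921/10368000
Step 6: max=1754156873/622080000, min=131387297/46656000, spread=6978739/1866240000
Step 7: max=10960744993/3888000000, min=105159599431/37324800000, spread=317762509/186624000000
Step 8: max=6312083894057/2239488000000, min=657326937071/233280000000, spread=8726490877/11197440000000

Answer: 1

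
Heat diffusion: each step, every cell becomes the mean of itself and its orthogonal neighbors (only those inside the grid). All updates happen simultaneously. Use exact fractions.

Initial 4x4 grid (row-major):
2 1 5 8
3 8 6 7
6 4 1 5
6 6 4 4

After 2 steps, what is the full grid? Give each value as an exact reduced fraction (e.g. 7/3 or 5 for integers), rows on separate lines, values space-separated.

Answer: 43/12 77/20 79/15 109/18
159/40 471/100 253/50 1369/240
41/8 463/100 112/25 229/48
21/4 79/16 205/48 37/9

Derivation:
After step 1:
  2 4 5 20/3
  19/4 22/5 27/5 13/2
  19/4 5 4 17/4
  6 5 15/4 13/3
After step 2:
  43/12 77/20 79/15 109/18
  159/40 471/100 253/50 1369/240
  41/8 463/100 112/25 229/48
  21/4 79/16 205/48 37/9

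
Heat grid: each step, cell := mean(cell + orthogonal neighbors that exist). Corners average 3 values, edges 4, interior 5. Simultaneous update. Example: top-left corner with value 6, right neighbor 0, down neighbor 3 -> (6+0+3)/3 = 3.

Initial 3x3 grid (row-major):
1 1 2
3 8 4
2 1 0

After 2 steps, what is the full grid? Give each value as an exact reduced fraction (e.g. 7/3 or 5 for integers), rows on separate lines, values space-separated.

Answer: 49/18 13/5 53/18
317/120 323/100 109/40
11/4 589/240 95/36

Derivation:
After step 1:
  5/3 3 7/3
  7/2 17/5 7/2
  2 11/4 5/3
After step 2:
  49/18 13/5 53/18
  317/120 323/100 109/40
  11/4 589/240 95/36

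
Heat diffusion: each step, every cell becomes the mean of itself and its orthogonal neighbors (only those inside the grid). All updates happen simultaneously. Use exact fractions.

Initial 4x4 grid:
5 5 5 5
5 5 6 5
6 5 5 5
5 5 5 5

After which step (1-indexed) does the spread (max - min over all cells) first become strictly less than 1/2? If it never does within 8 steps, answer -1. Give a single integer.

Step 1: max=16/3, min=5, spread=1/3
  -> spread < 1/2 first at step 1
Step 2: max=631/120, min=5, spread=31/120
Step 3: max=9359/1800, min=1213/240, spread=523/3600
Step 4: max=279947/54000, min=12173/2400, spread=12109/108000
Step 5: max=8379311/1620000, min=1100117/216000, spread=256867/3240000
Step 6: max=501941311/97200000, min=33071431/6480000, spread=2934923/48600000
Step 7: max=7522196969/1458000000, min=331318231/64800000, spread=135073543/2916000000
Step 8: max=450963074629/87480000000, min=29852102879/5832000000, spread=795382861/21870000000

Answer: 1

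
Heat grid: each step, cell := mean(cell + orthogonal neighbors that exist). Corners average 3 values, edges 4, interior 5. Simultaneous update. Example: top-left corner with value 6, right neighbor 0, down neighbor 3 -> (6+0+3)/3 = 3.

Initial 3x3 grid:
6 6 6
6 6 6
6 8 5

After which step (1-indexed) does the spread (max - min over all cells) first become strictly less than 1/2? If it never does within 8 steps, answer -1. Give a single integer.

Answer: 2

Derivation:
Step 1: max=20/3, min=23/4, spread=11/12
Step 2: max=513/80, min=71/12, spread=119/240
  -> spread < 1/2 first at step 2
Step 3: max=13669/2160, min=7229/1200, spread=821/2700
Step 4: max=1797577/288000, min=261031/43200, spread=172111/864000
Step 5: max=48427621/7776000, min=15783457/2592000, spread=4309/31104
Step 6: max=2891543987/466560000, min=316241693/51840000, spread=36295/373248
Step 7: max=173199023989/27993600000, min=57095980913/9331200000, spread=305773/4478976
Step 8: max=10371444987683/1679616000000, min=3430315506311/559872000000, spread=2575951/53747712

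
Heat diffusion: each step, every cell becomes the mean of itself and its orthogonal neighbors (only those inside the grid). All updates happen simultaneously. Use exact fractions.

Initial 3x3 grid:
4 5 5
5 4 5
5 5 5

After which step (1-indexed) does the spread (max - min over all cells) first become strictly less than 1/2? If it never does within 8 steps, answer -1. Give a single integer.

Answer: 2

Derivation:
Step 1: max=5, min=9/2, spread=1/2
Step 2: max=391/80, min=41/9, spread=239/720
  -> spread < 1/2 first at step 2
Step 3: max=1753/360, min=33673/7200, spread=1387/7200
Step 4: max=103931/21600, min=151559/32400, spread=347/2592
Step 5: max=6232057/1296000, min=9165523/1944000, spread=2921/31104
Step 6: max=372309779/77760000, min=550773731/116640000, spread=24611/373248
Step 7: max=22309509313/4665600000, min=33140312407/6998400000, spread=207329/4478976
Step 8: max=1336214073611/279936000000, min=1990675524479/419904000000, spread=1746635/53747712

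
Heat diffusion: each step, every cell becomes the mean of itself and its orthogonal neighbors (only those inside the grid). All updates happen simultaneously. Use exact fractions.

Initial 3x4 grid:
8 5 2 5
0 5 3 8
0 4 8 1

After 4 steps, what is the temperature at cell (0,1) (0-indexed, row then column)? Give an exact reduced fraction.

Answer: 874877/216000

Derivation:
Step 1: cell (0,1) = 5
Step 2: cell (0,1) = 989/240
Step 3: cell (0,1) = 31091/7200
Step 4: cell (0,1) = 874877/216000
Full grid after step 4:
  506557/129600 874877/216000 322619/72000 195239/43200
  3079003/864000 1444277/360000 1539977/360000 4022623/864000
  453457/129600 801377/216000 938857/216000 585017/129600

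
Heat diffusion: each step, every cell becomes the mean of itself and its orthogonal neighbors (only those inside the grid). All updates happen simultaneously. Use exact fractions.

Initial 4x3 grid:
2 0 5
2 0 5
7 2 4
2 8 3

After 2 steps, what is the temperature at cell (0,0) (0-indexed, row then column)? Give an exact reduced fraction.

Answer: 35/18

Derivation:
Step 1: cell (0,0) = 4/3
Step 2: cell (0,0) = 35/18
Full grid after step 2:
  35/18 493/240 103/36
  137/60 14/5 91/30
  119/30 33/10 81/20
  38/9 1117/240 49/12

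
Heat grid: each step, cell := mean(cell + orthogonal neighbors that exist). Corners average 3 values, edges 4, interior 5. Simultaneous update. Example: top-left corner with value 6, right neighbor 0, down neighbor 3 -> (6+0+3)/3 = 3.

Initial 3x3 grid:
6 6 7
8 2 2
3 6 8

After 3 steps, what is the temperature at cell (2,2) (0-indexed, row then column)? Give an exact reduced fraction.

Step 1: cell (2,2) = 16/3
Step 2: cell (2,2) = 89/18
Step 3: cell (2,2) = 5419/1080
Full grid after step 3:
  1481/270 75041/14400 77/15
  75391/14400 15521/3000 71191/14400
  5639/1080 7999/1600 5419/1080

Answer: 5419/1080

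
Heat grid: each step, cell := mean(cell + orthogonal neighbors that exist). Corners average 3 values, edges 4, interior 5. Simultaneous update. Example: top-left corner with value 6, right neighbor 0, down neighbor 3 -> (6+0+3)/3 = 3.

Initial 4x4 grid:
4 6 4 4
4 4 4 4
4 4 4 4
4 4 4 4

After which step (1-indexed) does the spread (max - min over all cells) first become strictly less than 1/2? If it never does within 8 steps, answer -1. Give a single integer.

Step 1: max=14/3, min=4, spread=2/3
Step 2: max=271/60, min=4, spread=31/60
Step 3: max=2371/540, min=4, spread=211/540
  -> spread < 1/2 first at step 3
Step 4: max=232843/54000, min=4, spread=16843/54000
Step 5: max=2082643/486000, min=18079/4500, spread=130111/486000
Step 6: max=61962367/14580000, min=1087159/270000, spread=3255781/14580000
Step 7: max=1849953691/437400000, min=1091107/270000, spread=82360351/437400000
Step 8: max=55239316891/13122000000, min=196906441/48600000, spread=2074577821/13122000000

Answer: 3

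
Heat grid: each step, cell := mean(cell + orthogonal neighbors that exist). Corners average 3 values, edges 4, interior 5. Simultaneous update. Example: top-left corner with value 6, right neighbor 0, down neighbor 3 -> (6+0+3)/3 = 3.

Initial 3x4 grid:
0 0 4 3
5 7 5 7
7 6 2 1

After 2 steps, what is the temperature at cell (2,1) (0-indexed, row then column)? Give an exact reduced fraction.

Answer: 49/10

Derivation:
Step 1: cell (2,1) = 11/2
Step 2: cell (2,1) = 49/10
Full grid after step 2:
  55/18 721/240 185/48 35/9
  1021/240 113/25 201/50 17/4
  65/12 49/10 13/3 65/18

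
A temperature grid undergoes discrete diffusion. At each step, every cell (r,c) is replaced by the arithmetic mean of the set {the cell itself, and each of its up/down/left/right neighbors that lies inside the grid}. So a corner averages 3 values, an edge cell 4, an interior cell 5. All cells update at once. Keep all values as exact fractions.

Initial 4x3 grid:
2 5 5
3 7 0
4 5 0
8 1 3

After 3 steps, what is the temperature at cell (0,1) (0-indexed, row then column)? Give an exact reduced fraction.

Step 1: cell (0,1) = 19/4
Step 2: cell (0,1) = 185/48
Step 3: cell (0,1) = 55463/14400
Full grid after step 3:
  1723/432 55463/14400 1531/432
  907/225 22297/6000 11737/3600
  1859/450 21007/6000 10597/3600
  8669/2160 50813/14400 5969/2160

Answer: 55463/14400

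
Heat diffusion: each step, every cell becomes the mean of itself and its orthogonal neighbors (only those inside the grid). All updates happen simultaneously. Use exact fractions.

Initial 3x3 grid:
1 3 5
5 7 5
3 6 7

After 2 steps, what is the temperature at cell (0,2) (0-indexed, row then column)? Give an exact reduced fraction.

Answer: 43/9

Derivation:
Step 1: cell (0,2) = 13/3
Step 2: cell (0,2) = 43/9
Full grid after step 2:
  11/3 62/15 43/9
  253/60 499/100 323/60
  173/36 1297/240 71/12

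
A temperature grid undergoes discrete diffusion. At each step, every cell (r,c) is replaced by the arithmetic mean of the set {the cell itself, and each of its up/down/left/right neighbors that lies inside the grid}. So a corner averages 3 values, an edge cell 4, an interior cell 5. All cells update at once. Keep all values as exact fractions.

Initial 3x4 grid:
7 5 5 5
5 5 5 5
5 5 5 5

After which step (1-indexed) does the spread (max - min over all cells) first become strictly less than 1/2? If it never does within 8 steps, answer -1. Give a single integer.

Step 1: max=17/3, min=5, spread=2/3
Step 2: max=50/9, min=5, spread=5/9
Step 3: max=581/108, min=5, spread=41/108
  -> spread < 1/2 first at step 3
Step 4: max=69017/12960, min=5, spread=4217/12960
Step 5: max=4097149/777600, min=18079/3600, spread=38417/155520
Step 6: max=244480211/46656000, min=362597/72000, spread=1903471/9331200
Step 7: max=14597789089/2799360000, min=10915759/2160000, spread=18038617/111974400
Step 8: max=873076182851/167961600000, min=984926759/194400000, spread=883978523/6718464000

Answer: 3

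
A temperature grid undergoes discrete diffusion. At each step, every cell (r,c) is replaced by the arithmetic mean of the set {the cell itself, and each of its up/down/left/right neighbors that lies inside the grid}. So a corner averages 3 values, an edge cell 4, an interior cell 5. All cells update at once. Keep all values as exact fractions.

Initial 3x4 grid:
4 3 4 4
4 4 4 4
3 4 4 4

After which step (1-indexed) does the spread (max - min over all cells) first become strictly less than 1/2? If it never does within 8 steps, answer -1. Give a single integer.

Step 1: max=4, min=11/3, spread=1/3
  -> spread < 1/2 first at step 1
Step 2: max=4, min=893/240, spread=67/240
Step 3: max=191/48, min=8053/2160, spread=271/1080
Step 4: max=9479/2400, min=486401/129600, spread=5093/25920
Step 5: max=849389/216000, min=29292499/7776000, spread=257101/1555200
Step 6: max=25372033/6480000, min=1764586001/466560000, spread=497603/3732480
Step 7: max=252953887/64800000, min=106180362859/27993600000, spread=123828653/1119744000
Step 8: max=22705704587/5832000000, min=6387322115681/1679616000000, spread=1215366443/13436928000

Answer: 1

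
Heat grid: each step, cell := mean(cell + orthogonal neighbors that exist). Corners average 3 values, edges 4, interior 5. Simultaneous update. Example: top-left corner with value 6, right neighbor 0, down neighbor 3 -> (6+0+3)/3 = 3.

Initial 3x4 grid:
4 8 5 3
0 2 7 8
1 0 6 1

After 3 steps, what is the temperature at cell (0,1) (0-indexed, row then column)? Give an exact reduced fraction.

Answer: 1013/240

Derivation:
Step 1: cell (0,1) = 19/4
Step 2: cell (0,1) = 179/40
Step 3: cell (0,1) = 1013/240
Full grid after step 3:
  2483/720 1013/240 887/180 11381/2160
  7823/2880 521/150 683/150 2803/576
  2227/1080 4123/1440 619/160 547/120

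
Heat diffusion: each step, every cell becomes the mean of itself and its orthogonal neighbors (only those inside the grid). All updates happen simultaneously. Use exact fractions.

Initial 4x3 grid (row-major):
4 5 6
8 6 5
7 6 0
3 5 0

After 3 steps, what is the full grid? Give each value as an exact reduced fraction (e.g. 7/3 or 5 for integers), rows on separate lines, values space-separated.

Answer: 1243/216 25847/4800 2173/432
40543/7200 5209/1000 1024/225
4187/800 27049/6000 13679/3600
1127/240 28483/7200 3509/1080

Derivation:
After step 1:
  17/3 21/4 16/3
  25/4 6 17/4
  6 24/5 11/4
  5 7/2 5/3
After step 2:
  103/18 89/16 89/18
  287/48 531/100 55/12
  441/80 461/100 101/30
  29/6 449/120 95/36
After step 3:
  1243/216 25847/4800 2173/432
  40543/7200 5209/1000 1024/225
  4187/800 27049/6000 13679/3600
  1127/240 28483/7200 3509/1080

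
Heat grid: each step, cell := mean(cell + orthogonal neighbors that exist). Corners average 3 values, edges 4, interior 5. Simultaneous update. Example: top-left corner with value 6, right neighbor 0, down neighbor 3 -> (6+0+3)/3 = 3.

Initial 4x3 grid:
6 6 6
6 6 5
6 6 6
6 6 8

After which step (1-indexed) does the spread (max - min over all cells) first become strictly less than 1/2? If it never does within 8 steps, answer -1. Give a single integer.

Answer: 3

Derivation:
Step 1: max=20/3, min=17/3, spread=1
Step 2: max=233/36, min=209/36, spread=2/3
Step 3: max=1363/216, min=3157/540, spread=167/360
  -> spread < 1/2 first at step 3
Step 4: max=404443/64800, min=95467/16200, spread=301/864
Step 5: max=24067157/3888000, min=2878399/486000, spread=69331/259200
Step 6: max=1436636383/233280000, min=1155165349/194400000, spread=252189821/1166400000
Step 7: max=85865994197/13996800000, min=69493774841/11664000000, spread=12367321939/69984000000
Step 8: max=5137410174223/839808000000, min=4179344628769/699840000000, spread=610983098501/4199040000000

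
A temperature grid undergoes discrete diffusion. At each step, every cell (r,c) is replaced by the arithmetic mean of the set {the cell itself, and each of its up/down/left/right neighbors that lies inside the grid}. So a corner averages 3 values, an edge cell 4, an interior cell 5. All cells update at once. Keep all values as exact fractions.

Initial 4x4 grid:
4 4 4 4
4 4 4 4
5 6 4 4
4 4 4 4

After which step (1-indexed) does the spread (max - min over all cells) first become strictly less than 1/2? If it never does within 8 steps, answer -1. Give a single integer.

Answer: 3

Derivation:
Step 1: max=19/4, min=4, spread=3/4
Step 2: max=453/100, min=4, spread=53/100
Step 3: max=8051/1800, min=4, spread=851/1800
  -> spread < 1/2 first at step 3
Step 4: max=144067/32400, min=1213/300, spread=13063/32400
Step 5: max=4276657/972000, min=9137/2250, spread=329473/972000
Step 6: max=127568329/29160000, min=735883/180000, spread=8355283/29160000
Step 7: max=3801839773/874800000, min=6650387/1620000, spread=210630793/874800000
Step 8: max=113526091117/26244000000, min=2003908891/486000000, spread=5315011003/26244000000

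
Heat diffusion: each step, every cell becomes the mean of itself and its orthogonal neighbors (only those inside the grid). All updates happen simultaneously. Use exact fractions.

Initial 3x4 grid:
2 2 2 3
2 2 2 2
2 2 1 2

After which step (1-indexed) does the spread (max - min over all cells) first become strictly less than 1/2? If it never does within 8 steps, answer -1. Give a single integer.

Answer: 3

Derivation:
Step 1: max=7/3, min=5/3, spread=2/3
Step 2: max=41/18, min=209/120, spread=193/360
Step 3: max=2299/1080, min=2233/1200, spread=2893/10800
  -> spread < 1/2 first at step 3
Step 4: max=271621/129600, min=102259/54000, spread=130997/648000
Step 5: max=15944489/7776000, min=4142969/2160000, spread=5149003/38880000
Step 6: max=948688111/466560000, min=37643539/19440000, spread=1809727/18662400
Step 7: max=56439753749/27993600000, min=3783765191/1944000000, spread=9767674993/139968000000
Step 8: max=3371310944191/1679616000000, min=34161647071/17496000000, spread=734342603/13436928000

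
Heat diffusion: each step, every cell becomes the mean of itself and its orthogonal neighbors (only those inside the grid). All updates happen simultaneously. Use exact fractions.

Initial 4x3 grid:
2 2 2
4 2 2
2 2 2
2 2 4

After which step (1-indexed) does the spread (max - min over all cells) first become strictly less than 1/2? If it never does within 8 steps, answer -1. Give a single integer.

Step 1: max=8/3, min=2, spread=2/3
Step 2: max=23/9, min=2, spread=5/9
Step 3: max=1291/540, min=779/360, spread=49/216
  -> spread < 1/2 first at step 3
Step 4: max=154069/64800, min=23569/10800, spread=2531/12960
Step 5: max=60953089/25920000, min=241391/108000, spread=3019249/25920000
Step 6: max=60716711/25920000, min=21839051/9720000, spread=297509/3110400
Step 7: max=217780799209/93312000000, min=330285521/145800000, spread=6398065769/93312000000
Step 8: max=652609464773/279936000000, min=13253378951/5832000000, spread=131578201/2239488000

Answer: 3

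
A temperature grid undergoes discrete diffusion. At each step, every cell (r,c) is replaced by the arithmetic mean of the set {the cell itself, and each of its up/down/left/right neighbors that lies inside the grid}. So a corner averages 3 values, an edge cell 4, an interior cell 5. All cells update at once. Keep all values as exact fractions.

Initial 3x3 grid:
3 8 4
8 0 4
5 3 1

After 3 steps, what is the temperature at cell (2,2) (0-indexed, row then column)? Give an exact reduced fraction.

Answer: 3533/1080

Derivation:
Step 1: cell (2,2) = 8/3
Step 2: cell (2,2) = 43/18
Step 3: cell (2,2) = 3533/1080
Full grid after step 3:
  10631/2160 60647/14400 2249/540
  15293/3600 25039/6000 15899/4800
  9101/2160 5333/1600 3533/1080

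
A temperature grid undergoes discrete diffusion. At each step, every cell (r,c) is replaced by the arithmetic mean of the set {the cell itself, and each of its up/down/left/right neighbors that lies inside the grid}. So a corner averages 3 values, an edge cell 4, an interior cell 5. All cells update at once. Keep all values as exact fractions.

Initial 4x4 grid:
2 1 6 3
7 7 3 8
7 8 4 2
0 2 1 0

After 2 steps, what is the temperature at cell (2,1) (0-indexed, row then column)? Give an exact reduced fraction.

Step 1: cell (2,1) = 28/5
Step 2: cell (2,1) = 453/100
Full grid after step 2:
  157/36 947/240 1111/240 155/36
  1187/240 523/100 433/100 563/120
  397/80 453/100 401/100 121/40
  15/4 131/40 91/40 25/12

Answer: 453/100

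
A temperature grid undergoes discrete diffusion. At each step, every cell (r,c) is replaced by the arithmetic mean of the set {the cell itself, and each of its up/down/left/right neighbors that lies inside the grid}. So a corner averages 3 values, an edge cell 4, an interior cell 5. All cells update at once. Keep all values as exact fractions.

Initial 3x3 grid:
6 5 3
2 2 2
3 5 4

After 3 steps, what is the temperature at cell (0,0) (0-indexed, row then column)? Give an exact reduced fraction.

Answer: 7997/2160

Derivation:
Step 1: cell (0,0) = 13/3
Step 2: cell (0,0) = 139/36
Step 3: cell (0,0) = 7997/2160
Full grid after step 3:
  7997/2160 12851/3600 7427/2160
  50729/14400 10349/3000 15893/4800
  7427/2160 8059/2400 7177/2160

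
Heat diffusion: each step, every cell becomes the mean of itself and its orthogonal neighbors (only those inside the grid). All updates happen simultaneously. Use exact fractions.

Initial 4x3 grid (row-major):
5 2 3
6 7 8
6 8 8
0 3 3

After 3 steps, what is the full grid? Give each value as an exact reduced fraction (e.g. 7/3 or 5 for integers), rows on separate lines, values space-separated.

After step 1:
  13/3 17/4 13/3
  6 31/5 13/2
  5 32/5 27/4
  3 7/2 14/3
After step 2:
  175/36 1147/240 181/36
  323/60 587/100 1427/240
  51/10 557/100 1459/240
  23/6 527/120 179/36
After step 3:
  10817/2160 73937/14400 5671/1080
  19093/3600 16529/3000 41261/7200
  2983/600 32413/6000 40621/7200
  533/120 33781/7200 11119/2160

Answer: 10817/2160 73937/14400 5671/1080
19093/3600 16529/3000 41261/7200
2983/600 32413/6000 40621/7200
533/120 33781/7200 11119/2160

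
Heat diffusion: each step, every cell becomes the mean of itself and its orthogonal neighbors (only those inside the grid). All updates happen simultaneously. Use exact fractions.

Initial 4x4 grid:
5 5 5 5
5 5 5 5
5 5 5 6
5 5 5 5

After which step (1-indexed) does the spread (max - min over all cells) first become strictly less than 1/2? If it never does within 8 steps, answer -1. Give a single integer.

Step 1: max=16/3, min=5, spread=1/3
  -> spread < 1/2 first at step 1
Step 2: max=631/120, min=5, spread=31/120
Step 3: max=5611/1080, min=5, spread=211/1080
Step 4: max=556843/108000, min=5, spread=16843/108000
Step 5: max=4998643/972000, min=45079/9000, spread=130111/972000
Step 6: max=149442367/29160000, min=2707159/540000, spread=3255781/29160000
Step 7: max=4474353691/874800000, min=2711107/540000, spread=82360351/874800000
Step 8: max=133971316891/26244000000, min=488506441/97200000, spread=2074577821/26244000000

Answer: 1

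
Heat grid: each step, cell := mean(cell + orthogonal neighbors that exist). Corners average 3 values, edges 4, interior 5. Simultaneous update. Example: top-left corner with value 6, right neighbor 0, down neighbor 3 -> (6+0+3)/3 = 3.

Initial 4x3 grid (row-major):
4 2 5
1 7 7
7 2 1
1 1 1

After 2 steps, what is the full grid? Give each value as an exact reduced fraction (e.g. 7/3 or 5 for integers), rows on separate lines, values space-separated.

After step 1:
  7/3 9/2 14/3
  19/4 19/5 5
  11/4 18/5 11/4
  3 5/4 1
After step 2:
  139/36 153/40 85/18
  409/120 433/100 973/240
  141/40 283/100 247/80
  7/3 177/80 5/3

Answer: 139/36 153/40 85/18
409/120 433/100 973/240
141/40 283/100 247/80
7/3 177/80 5/3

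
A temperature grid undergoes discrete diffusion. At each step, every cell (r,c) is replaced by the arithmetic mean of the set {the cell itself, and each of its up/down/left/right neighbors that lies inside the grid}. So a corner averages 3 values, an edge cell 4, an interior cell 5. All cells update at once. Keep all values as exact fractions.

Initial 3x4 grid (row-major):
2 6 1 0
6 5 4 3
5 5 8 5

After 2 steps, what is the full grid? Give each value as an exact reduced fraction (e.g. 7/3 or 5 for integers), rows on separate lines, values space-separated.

After step 1:
  14/3 7/2 11/4 4/3
  9/2 26/5 21/5 3
  16/3 23/4 11/2 16/3
After step 2:
  38/9 967/240 707/240 85/36
  197/40 463/100 413/100 52/15
  187/36 1307/240 1247/240 83/18

Answer: 38/9 967/240 707/240 85/36
197/40 463/100 413/100 52/15
187/36 1307/240 1247/240 83/18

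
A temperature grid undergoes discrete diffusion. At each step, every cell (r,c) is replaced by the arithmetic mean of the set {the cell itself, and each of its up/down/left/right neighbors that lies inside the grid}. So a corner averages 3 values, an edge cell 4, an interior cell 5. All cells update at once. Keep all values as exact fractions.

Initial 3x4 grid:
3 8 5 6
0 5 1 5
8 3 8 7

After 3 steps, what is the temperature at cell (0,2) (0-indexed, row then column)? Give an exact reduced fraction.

Step 1: cell (0,2) = 5
Step 2: cell (0,2) = 1223/240
Step 3: cell (0,2) = 34187/7200
Full grid after step 3:
  8869/2160 33157/7200 34187/7200 698/135
  15511/3600 6509/1500 10107/2000 24413/4800
  9139/2160 34657/7200 35887/7200 5879/1080

Answer: 34187/7200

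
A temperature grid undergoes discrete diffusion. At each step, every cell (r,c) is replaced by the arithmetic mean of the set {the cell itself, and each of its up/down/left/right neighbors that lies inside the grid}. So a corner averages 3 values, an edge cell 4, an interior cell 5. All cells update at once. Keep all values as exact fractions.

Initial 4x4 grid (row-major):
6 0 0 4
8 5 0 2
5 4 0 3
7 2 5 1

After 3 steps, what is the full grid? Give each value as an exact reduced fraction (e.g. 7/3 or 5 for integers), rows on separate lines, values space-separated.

After step 1:
  14/3 11/4 1 2
  6 17/5 7/5 9/4
  6 16/5 12/5 3/2
  14/3 9/2 2 3
After step 2:
  161/36 709/240 143/80 7/4
  301/60 67/20 209/100 143/80
  149/30 39/10 21/10 183/80
  91/18 431/120 119/40 13/6
After step 3:
  8959/2160 4523/1440 5149/2400 71/40
  641/144 20773/6000 2223/1000 1583/800
  3409/720 2149/600 5341/2000 1001/480
  4901/1080 1397/360 65/24 1783/720

Answer: 8959/2160 4523/1440 5149/2400 71/40
641/144 20773/6000 2223/1000 1583/800
3409/720 2149/600 5341/2000 1001/480
4901/1080 1397/360 65/24 1783/720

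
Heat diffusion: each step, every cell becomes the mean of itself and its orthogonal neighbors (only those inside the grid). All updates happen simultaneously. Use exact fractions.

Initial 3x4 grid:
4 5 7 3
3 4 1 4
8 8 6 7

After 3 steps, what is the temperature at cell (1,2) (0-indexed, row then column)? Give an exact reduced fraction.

Step 1: cell (1,2) = 22/5
Step 2: cell (1,2) = 437/100
Step 3: cell (1,2) = 28793/6000
Full grid after step 3:
  3289/720 1837/400 15593/3600 9559/2160
  72847/14400 28913/6000 28793/6000 65167/14400
  11747/2160 19783/3600 18443/3600 10879/2160

Answer: 28793/6000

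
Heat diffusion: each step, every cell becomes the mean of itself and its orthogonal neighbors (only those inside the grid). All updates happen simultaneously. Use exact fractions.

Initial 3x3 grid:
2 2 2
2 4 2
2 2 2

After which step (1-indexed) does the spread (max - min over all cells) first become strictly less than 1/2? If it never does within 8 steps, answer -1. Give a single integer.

Step 1: max=5/2, min=2, spread=1/2
Step 2: max=62/25, min=89/40, spread=51/200
  -> spread < 1/2 first at step 2
Step 3: max=5623/2400, min=407/180, spread=589/7200
Step 4: max=34943/15000, min=329081/144000, spread=31859/720000
Step 5: max=19971607/8640000, min=2064721/900000, spread=751427/43200000
Step 6: max=124634687/54000000, min=1191863129/518400000, spread=23149331/2592000000
Step 7: max=71690654263/31104000000, min=7454931889/3240000000, spread=616540643/155520000000
Step 8: max=447912453983/194400000000, min=4296412008761/1866240000000, spread=17737747379/9331200000000

Answer: 2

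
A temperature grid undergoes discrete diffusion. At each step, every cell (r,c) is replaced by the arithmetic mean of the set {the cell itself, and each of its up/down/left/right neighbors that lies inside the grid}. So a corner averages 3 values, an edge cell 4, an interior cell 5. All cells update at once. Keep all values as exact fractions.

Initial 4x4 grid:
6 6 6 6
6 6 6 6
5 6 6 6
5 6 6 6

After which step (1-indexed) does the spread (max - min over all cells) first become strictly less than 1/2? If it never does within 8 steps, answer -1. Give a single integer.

Answer: 2

Derivation:
Step 1: max=6, min=16/3, spread=2/3
Step 2: max=6, min=199/36, spread=17/36
  -> spread < 1/2 first at step 2
Step 3: max=6, min=758/135, spread=52/135
Step 4: max=6, min=11509/2025, spread=641/2025
Step 5: max=53921/9000, min=695699/121500, spread=64469/243000
Step 6: max=3230471/540000, min=83980169/14580000, spread=810637/3645000
Step 7: max=6449047/1080000, min=2530118927/437400000, spread=20436277/109350000
Step 8: max=579431759/97200000, min=76162646597/13122000000, spread=515160217/3280500000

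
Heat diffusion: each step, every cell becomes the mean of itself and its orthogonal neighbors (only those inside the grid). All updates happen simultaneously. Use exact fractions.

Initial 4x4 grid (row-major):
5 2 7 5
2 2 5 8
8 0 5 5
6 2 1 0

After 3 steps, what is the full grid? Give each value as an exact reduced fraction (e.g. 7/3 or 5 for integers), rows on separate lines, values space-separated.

After step 1:
  3 4 19/4 20/3
  17/4 11/5 27/5 23/4
  4 17/5 16/5 9/2
  16/3 9/4 2 2
After step 2:
  15/4 279/80 1249/240 103/18
  269/80 77/20 213/50 1339/240
  1019/240 301/100 37/10 309/80
  139/36 779/240 189/80 17/6
After step 3:
  53/15 391/96 33613/7200 2971/540
  365/96 1797/500 3389/750 34963/7200
  26063/7200 10831/3000 3439/1000 639/160
  4087/1080 22463/7200 1457/480 1087/360

Answer: 53/15 391/96 33613/7200 2971/540
365/96 1797/500 3389/750 34963/7200
26063/7200 10831/3000 3439/1000 639/160
4087/1080 22463/7200 1457/480 1087/360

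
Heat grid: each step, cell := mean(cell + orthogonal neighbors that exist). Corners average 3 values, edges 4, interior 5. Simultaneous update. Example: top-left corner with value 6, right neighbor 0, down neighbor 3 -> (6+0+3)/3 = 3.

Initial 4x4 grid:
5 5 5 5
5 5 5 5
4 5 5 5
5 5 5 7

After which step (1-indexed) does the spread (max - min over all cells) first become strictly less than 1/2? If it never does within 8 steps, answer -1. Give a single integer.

Answer: 4

Derivation:
Step 1: max=17/3, min=14/3, spread=1
Step 2: max=50/9, min=569/120, spread=293/360
Step 3: max=581/108, min=17399/3600, spread=5903/10800
Step 4: max=85927/16200, min=526037/108000, spread=140429/324000
  -> spread < 1/2 first at step 4
Step 5: max=2546389/486000, min=15895133/3240000, spread=3242381/9720000
Step 6: max=18943411/3645000, min=31905389/6480000, spread=637843/2332800
Step 7: max=18068891/3499200, min=57602591/11664000, spread=7881137/34992000
Step 8: max=33715377851/6561000000, min=43296545243/8748000000, spread=198875027/1049760000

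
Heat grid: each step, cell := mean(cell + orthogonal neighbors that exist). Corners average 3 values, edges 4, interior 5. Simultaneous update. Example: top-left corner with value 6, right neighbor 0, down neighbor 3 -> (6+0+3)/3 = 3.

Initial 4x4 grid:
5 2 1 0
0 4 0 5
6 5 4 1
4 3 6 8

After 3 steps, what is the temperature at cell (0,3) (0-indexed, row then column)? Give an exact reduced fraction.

Answer: 1501/720

Derivation:
Step 1: cell (0,3) = 2
Step 2: cell (0,3) = 17/12
Step 3: cell (0,3) = 1501/720
Full grid after step 3:
  5837/2160 18839/7200 1543/800 1501/720
  1499/450 16811/6000 227/80 2927/1200
  1673/450 23459/6000 7107/2000 4559/1200
  9269/2160 30443/7200 3611/800 3109/720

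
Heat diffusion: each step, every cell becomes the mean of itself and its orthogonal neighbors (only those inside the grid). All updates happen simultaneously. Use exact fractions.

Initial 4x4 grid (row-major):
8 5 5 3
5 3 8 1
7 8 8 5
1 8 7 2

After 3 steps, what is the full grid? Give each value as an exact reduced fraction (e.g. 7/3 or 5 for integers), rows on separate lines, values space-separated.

Answer: 2033/360 1619/300 149/30 617/144
2287/400 5741/1000 10303/2000 2251/480
20899/3600 35591/6000 17171/3000 7169/1440
12533/2160 42953/7200 8261/1440 5771/1080

Derivation:
After step 1:
  6 21/4 21/4 3
  23/4 29/5 5 17/4
  21/4 34/5 36/5 4
  16/3 6 25/4 14/3
After step 2:
  17/3 223/40 37/8 25/6
  57/10 143/25 11/2 65/16
  347/60 621/100 117/20 1207/240
  199/36 1463/240 1447/240 179/36
After step 3:
  2033/360 1619/300 149/30 617/144
  2287/400 5741/1000 10303/2000 2251/480
  20899/3600 35591/6000 17171/3000 7169/1440
  12533/2160 42953/7200 8261/1440 5771/1080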